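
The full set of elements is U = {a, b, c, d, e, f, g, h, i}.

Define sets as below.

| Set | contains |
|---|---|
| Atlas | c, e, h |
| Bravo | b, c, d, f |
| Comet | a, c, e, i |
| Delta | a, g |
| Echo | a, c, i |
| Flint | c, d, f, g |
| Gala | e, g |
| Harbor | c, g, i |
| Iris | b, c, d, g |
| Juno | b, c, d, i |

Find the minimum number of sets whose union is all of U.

4

Take {Atlas, Bravo, Delta, Harbor}. Their union is {a, b, c, d, e, f, g, h, i}, which is all 9 elements.
No 3 of the 10 sets cover everything (all 120 combinations miss at least one element), so 4 is optimal.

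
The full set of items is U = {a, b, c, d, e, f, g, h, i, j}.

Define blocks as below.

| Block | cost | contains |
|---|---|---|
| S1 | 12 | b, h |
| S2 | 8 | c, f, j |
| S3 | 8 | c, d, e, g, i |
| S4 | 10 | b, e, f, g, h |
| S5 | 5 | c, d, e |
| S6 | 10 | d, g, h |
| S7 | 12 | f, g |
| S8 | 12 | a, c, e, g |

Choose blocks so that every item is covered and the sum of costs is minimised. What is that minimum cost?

38

S2, S3, S4, S8 together cover every item (S2 ∪ S3 ∪ S4 ∪ S8 = {a, b, c, d, e, f, g, h, i, j}); total cost 8 + 8 + 10 + 12 = 38.
No covering selection has total cost below 38.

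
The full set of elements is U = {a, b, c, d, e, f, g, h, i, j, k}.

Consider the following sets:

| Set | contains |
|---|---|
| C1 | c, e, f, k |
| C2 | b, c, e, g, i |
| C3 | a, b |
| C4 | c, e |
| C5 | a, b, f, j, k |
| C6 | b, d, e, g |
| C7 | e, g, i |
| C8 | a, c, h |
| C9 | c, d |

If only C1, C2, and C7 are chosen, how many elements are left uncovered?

4

Union of C1, C2, C7 = {b, c, e, f, g, i, k}.
Not covered: a, d, h, j — 4 elements.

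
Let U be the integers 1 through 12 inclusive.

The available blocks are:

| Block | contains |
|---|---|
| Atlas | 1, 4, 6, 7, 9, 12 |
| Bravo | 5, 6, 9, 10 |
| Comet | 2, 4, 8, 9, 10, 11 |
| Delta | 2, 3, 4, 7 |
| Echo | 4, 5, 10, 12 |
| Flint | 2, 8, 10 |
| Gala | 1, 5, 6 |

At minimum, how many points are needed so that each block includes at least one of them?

H = {4, 6, 10} meets every block (each contains at least one member of H), and |H| = 3.
No choice of 2 points meets every block, so 3 is the minimum.

3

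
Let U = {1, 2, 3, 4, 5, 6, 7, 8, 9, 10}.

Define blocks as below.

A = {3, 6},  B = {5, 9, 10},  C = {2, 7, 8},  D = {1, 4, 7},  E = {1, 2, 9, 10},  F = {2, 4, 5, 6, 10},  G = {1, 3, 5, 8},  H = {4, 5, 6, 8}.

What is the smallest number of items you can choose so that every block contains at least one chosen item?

T = {1, 6, 7, 10} meets every block (each contains at least one member of T), and |T| = 4.
No choice of 3 items meets every block, so 4 is the minimum.

4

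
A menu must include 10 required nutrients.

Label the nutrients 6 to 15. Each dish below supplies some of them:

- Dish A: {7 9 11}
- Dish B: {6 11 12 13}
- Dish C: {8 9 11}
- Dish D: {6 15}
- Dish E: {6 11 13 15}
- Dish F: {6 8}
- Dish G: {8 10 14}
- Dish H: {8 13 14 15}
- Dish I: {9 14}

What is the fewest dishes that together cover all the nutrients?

4

Take {A, B, G, H}. Their union is {6, 7, 8, 9, 10, 11, 12, 13, 14, 15}, which is all 10 nutrients.
No 3 of the 9 dishes cover everything (all 84 combinations miss at least one nutrient), so 4 is optimal.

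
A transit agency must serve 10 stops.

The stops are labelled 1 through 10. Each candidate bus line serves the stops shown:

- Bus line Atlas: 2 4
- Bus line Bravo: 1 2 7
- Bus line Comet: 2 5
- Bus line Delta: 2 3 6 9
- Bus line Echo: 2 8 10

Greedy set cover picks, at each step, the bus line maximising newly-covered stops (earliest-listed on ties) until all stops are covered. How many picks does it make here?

Greedy: pick Delta (covers 4 new) → pick Bravo (covers 2 new) → pick Echo (covers 2 new) → pick Atlas (covers 1 new) → pick Comet (covers 1 new). Total picks: 5.

5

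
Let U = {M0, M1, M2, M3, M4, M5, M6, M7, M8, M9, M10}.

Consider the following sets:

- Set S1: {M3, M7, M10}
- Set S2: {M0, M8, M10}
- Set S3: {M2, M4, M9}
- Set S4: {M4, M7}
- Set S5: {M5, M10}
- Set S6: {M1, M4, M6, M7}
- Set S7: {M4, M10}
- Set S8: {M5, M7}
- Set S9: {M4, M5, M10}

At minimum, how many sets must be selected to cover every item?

S1 and S2 and S3 and S5 and S6 together: S1 ∪ S2 ∪ S3 ∪ S5 ∪ S6 = {M0, M1, M2, M3, M4, M5, M6, M7, M8, M9, M10} — every item is covered.
No 4 of the 9 sets cover everything (all 126 combinations miss at least one item), so 5 is optimal.

5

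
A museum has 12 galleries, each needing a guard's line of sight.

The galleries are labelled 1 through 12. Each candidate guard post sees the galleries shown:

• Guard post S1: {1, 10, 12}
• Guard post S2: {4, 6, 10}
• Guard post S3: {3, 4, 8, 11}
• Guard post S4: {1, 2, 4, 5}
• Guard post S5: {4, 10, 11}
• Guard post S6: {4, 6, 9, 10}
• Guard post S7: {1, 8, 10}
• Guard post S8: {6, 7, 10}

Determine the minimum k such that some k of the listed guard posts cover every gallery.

S1 and S3 and S4 and S6 and S8 together: S1 ∪ S3 ∪ S4 ∪ S6 ∪ S8 = {1, 2, 3, 4, 5, 6, 7, 8, 9, 10, 11, 12} — every gallery is covered.
No 4 of the 8 guard posts cover everything (all 70 combinations miss at least one gallery), so 5 is optimal.

5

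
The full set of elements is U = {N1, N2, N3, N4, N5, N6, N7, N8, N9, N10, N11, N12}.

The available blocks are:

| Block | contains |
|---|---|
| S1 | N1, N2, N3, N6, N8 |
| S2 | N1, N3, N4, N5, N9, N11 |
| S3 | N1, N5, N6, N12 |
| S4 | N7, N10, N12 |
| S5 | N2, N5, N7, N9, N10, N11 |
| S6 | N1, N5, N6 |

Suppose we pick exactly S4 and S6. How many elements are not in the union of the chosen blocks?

Union of S4, S6 = {N1, N5, N6, N7, N10, N12}.
Not covered: N2, N3, N4, N8, N9, N11 — 6 elements.

6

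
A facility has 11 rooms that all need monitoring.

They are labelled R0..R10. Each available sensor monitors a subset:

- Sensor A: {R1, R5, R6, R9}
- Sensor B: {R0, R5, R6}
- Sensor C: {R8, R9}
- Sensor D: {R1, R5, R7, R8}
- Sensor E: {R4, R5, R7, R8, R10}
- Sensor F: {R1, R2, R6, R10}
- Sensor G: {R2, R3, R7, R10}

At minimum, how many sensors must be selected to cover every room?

Take {A, B, E, G}. Their union is {R0, R1, R2, R3, R4, R5, R6, R7, R8, R9, R10}, which is all 11 rooms.
No 3 of the 7 sensors cover everything (all 35 combinations miss at least one room), so 4 is optimal.

4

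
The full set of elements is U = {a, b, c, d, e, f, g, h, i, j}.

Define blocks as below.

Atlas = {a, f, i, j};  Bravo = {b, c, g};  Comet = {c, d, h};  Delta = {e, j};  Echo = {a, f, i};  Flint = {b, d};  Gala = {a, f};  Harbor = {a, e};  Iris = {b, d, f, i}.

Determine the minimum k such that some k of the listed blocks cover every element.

Atlas and Bravo and Comet and Delta together: Atlas ∪ Bravo ∪ Comet ∪ Delta = {a, b, c, d, e, f, g, h, i, j} — every element is covered.
No 3 of the 9 blocks cover everything (all 84 combinations miss at least one element), so 4 is optimal.

4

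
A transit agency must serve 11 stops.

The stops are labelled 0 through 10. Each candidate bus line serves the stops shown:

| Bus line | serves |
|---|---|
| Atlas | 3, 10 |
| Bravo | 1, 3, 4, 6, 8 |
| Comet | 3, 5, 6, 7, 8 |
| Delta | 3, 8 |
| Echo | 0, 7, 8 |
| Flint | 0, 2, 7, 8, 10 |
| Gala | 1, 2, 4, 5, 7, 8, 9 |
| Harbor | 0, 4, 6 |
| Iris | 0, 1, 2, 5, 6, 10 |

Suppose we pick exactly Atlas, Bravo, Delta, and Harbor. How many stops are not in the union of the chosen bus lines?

Union of Atlas, Bravo, Delta, Harbor = {0, 1, 3, 4, 6, 8, 10}.
Not covered: 2, 5, 7, 9 — 4 stops.

4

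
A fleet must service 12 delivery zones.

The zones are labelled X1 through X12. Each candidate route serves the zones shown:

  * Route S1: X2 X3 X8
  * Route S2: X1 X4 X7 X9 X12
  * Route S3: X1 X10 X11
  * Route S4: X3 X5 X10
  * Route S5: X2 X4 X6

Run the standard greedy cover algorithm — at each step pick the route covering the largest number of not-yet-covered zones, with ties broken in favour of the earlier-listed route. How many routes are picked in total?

Greedy: pick S2 (covers 5 new) → pick S1 (covers 3 new) → pick S3 (covers 2 new) → pick S4 (covers 1 new) → pick S5 (covers 1 new). Total picks: 5.

5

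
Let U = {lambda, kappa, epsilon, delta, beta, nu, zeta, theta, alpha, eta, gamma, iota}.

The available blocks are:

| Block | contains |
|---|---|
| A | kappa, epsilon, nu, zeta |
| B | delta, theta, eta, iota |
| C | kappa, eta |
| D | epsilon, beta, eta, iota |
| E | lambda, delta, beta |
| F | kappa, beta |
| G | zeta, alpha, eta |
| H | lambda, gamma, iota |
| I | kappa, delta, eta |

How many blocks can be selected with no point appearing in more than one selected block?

3

F, G, H are pairwise disjoint (F={kappa,beta}; G={zeta,alpha,eta}; H={lambda,gamma,iota}).
Every remaining block overlaps one of these, and no 4 of the listed blocks are pairwise disjoint, so 3 is the maximum.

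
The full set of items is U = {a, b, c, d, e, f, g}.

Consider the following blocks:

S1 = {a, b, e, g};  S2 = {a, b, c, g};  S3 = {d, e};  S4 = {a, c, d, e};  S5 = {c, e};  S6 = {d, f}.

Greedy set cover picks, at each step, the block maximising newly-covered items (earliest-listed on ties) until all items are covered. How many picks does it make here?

3

Greedy: pick S1 (covers 4 new) → pick S4 (covers 2 new) → pick S6 (covers 1 new). Total picks: 3.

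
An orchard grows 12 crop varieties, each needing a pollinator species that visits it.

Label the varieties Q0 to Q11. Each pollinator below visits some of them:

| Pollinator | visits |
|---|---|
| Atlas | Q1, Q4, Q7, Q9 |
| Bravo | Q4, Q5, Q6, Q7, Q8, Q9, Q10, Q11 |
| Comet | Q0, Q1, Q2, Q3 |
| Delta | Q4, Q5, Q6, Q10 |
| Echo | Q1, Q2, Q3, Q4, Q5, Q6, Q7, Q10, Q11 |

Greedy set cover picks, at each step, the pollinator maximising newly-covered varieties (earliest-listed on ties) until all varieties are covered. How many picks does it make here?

Greedy: pick Echo (covers 9 new) → pick Bravo (covers 2 new) → pick Comet (covers 1 new). Total picks: 3.
(The true minimum cover uses only 2 pollinators, so greedy is not optimal here.)

3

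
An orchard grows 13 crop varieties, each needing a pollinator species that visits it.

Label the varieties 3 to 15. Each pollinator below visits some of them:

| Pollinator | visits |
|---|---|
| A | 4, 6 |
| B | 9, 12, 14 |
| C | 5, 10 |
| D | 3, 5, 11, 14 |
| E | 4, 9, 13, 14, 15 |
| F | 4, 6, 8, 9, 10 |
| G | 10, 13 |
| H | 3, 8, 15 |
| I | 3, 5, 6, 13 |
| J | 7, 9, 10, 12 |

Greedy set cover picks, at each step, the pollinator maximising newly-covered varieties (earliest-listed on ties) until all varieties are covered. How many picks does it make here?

4

Greedy: pick E (covers 5 new) → pick D (covers 3 new) → pick F (covers 3 new) → pick J (covers 2 new). Total picks: 4.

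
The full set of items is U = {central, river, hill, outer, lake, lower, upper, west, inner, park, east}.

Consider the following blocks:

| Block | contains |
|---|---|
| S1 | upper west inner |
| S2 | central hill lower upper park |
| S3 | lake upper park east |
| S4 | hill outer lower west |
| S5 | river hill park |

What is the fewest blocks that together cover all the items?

5

Take {S1, S2, S3, S4, S5}. Their union is {central, river, hill, outer, lake, lower, upper, west, inner, park, east}, which is all 11 items.
No 4 of the 5 blocks cover everything (all 5 combinations miss at least one item), so 5 is optimal.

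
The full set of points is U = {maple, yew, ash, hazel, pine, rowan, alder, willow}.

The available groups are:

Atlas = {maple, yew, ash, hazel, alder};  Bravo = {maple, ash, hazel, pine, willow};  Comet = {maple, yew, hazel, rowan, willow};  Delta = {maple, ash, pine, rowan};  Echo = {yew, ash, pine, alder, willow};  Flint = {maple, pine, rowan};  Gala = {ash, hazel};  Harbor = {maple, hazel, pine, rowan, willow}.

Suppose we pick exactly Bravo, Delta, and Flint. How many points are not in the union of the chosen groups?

2

Union of Bravo, Delta, Flint = {maple, ash, hazel, pine, rowan, willow}.
Not covered: yew, alder — 2 points.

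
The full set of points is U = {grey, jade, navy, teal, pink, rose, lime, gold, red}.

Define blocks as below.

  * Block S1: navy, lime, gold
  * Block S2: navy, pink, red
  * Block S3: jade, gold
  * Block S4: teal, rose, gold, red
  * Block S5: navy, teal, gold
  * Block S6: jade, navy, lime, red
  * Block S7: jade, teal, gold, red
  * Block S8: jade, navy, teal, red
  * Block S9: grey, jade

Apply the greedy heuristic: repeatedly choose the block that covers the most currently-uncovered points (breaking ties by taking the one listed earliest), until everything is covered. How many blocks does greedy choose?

Greedy: pick S4 (covers 4 new) → pick S6 (covers 3 new) → pick S2 (covers 1 new) → pick S9 (covers 1 new). Total picks: 4.

4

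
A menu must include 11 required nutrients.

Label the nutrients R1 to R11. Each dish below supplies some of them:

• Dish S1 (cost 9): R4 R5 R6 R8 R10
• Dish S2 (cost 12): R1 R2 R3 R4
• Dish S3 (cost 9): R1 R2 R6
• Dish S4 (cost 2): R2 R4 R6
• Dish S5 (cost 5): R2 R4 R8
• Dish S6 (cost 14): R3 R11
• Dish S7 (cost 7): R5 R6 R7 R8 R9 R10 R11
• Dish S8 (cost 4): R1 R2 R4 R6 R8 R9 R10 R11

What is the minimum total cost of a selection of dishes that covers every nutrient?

S2, S7 together cover every nutrient (S2 ∪ S7 = {R1, R2, R3, R4, R5, R6, R7, R8, R9, R10, R11}); total cost 12 + 7 = 19.
The greedy pick S8, S7, S2 costs 23; no covering selection beats 19.

19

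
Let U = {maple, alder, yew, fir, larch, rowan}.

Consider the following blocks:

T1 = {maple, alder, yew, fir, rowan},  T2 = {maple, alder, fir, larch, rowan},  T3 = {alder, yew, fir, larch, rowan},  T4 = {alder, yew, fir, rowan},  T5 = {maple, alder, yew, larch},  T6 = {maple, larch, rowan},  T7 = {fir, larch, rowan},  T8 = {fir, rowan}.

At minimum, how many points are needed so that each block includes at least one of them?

2

H = {larch, rowan} meets every block (each contains at least one member of H), and |H| = 2.
The blocks T5, T8 are pairwise disjoint, so any hitting set needs a separate point for each — at least 2. Hence 2 is optimal.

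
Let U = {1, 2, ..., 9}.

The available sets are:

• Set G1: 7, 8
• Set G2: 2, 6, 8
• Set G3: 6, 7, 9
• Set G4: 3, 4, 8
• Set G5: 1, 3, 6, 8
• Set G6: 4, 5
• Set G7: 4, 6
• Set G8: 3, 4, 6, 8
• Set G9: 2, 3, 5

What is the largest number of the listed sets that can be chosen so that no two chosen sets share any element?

3

G1, G7, G9 are pairwise disjoint (G1={7,8}; G7={4,6}; G9={2,3,5}).
Every remaining set overlaps one of these, and no 4 of the listed sets are pairwise disjoint, so 3 is the maximum.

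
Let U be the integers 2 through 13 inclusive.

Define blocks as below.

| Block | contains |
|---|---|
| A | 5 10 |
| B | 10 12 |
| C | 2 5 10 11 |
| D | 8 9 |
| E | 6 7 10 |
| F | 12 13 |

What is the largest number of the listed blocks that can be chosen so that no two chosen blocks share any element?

3

A, D, F are pairwise disjoint (A={5,10}; D={8,9}; F={12,13}).
Every remaining block overlaps one of these, and no 4 of the listed blocks are pairwise disjoint, so 3 is the maximum.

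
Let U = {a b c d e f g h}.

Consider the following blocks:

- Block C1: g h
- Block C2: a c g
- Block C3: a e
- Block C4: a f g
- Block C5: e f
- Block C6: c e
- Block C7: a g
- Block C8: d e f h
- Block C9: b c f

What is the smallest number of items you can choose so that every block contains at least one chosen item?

The 3 items {b, e, g} hit every block.
The blocks C1, C3, C9 are pairwise disjoint, so any hitting set needs a separate item for each — at least 3. Hence 3 is optimal.

3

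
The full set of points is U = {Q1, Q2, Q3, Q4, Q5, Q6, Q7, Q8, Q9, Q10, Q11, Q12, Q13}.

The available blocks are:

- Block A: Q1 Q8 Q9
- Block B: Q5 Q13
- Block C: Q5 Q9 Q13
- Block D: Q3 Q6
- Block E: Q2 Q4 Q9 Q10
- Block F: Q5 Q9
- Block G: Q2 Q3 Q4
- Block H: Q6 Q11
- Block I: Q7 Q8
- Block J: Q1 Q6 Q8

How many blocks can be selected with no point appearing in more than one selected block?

B, D, E, I are pairwise disjoint (B={Q5,Q13}; D={Q3,Q6}; E={Q2,Q4,Q9,Q10}; I={Q7,Q8}).
Every remaining block overlaps one of these, and no 5 of the listed blocks are pairwise disjoint, so 4 is the maximum.

4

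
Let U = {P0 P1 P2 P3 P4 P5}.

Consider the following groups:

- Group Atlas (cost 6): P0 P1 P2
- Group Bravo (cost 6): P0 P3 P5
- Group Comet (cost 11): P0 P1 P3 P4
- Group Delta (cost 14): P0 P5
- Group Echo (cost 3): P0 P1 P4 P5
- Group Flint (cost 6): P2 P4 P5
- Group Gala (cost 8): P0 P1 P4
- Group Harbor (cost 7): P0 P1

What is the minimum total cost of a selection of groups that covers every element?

15

Atlas, Bravo, Echo together cover every element (Atlas ∪ Bravo ∪ Echo = {P0, P1, P2, P3, P4, P5}); total cost 6 + 6 + 3 = 15.
No covering selection has total cost below 15.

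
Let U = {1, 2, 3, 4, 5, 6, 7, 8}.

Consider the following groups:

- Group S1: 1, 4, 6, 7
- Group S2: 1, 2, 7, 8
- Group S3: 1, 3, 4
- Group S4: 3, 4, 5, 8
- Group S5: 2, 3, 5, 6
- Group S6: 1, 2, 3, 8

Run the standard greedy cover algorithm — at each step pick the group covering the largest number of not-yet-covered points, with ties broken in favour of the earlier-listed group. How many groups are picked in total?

Greedy: pick S1 (covers 4 new) → pick S4 (covers 3 new) → pick S2 (covers 1 new). Total picks: 3.

3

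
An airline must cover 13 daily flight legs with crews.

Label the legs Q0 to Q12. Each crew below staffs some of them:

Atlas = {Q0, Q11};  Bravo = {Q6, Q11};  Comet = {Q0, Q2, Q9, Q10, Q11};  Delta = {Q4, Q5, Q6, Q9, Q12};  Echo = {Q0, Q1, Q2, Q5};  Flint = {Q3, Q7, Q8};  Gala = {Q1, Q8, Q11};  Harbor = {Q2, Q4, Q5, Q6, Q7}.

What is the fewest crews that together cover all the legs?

Comet and Delta and Echo and Flint together: Comet ∪ Delta ∪ Echo ∪ Flint = {Q0, Q1, Q2, Q3, Q4, Q5, Q6, Q7, Q8, Q9, Q10, Q11, Q12} — every leg is covered.
No 3 of the 8 crews cover everything (all 56 combinations miss at least one leg), so 4 is optimal.

4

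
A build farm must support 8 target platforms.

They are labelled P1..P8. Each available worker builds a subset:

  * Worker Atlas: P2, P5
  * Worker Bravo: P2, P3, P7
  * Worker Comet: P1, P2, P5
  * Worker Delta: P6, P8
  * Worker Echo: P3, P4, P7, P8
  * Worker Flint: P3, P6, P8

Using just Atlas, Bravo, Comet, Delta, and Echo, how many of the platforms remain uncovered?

0

Union of Atlas, Bravo, Comet, Delta, Echo = {P1, P2, P3, P4, P5, P6, P7, P8} — that's every platform, so 0 are uncovered.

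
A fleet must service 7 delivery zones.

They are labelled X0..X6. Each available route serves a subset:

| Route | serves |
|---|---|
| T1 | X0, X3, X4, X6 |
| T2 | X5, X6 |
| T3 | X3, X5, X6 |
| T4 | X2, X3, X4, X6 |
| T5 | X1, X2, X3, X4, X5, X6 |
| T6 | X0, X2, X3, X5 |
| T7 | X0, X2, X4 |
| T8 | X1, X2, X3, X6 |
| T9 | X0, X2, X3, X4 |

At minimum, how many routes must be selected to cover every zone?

T5 and T9 together: T5 ∪ T9 = {X0, X1, X2, X3, X4, X5, X6} — every zone is covered.
No single route has all 7 zones (the largest, T5, has 6), so 2 is optimal.

2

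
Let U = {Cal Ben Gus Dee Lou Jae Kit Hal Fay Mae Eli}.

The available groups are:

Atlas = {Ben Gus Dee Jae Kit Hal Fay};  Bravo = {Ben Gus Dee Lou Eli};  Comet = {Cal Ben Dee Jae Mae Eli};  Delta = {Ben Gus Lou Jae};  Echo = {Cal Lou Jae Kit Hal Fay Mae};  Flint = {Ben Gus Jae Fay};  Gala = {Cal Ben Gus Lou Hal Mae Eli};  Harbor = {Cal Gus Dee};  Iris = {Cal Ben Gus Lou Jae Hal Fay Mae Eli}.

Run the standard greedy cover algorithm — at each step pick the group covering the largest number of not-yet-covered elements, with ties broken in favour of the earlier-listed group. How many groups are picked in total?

2

Greedy: pick Iris (covers 9 new) → pick Atlas (covers 2 new). Total picks: 2.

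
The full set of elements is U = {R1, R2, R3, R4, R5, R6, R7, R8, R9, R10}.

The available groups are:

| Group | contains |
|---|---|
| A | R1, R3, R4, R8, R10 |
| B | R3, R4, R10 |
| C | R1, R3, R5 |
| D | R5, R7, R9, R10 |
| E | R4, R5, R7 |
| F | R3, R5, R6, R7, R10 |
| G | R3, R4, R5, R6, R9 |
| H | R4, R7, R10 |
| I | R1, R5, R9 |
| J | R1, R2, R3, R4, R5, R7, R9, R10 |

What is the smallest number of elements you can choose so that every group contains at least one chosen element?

2

T = {R5, R10} meets every group (each contains at least one member of T), and |T| = 2.
The groups C, H are pairwise disjoint, so any hitting set needs a separate element for each — at least 2. Hence 2 is optimal.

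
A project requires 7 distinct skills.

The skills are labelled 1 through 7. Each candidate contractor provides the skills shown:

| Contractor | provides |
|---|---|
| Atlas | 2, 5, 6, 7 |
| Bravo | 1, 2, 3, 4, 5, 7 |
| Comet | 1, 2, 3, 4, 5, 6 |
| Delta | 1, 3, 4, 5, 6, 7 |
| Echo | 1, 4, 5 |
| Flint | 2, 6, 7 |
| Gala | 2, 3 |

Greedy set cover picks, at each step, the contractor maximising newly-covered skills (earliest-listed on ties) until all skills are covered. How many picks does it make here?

2

Greedy: pick Bravo (covers 6 new) → pick Atlas (covers 1 new). Total picks: 2.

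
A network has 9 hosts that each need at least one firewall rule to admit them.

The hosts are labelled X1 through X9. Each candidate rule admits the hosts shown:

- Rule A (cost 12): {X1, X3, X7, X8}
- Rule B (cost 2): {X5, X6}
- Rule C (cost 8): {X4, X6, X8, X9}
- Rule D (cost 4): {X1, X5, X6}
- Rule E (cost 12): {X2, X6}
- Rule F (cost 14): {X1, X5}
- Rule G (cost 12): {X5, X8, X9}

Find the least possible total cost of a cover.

34

A, B, C, E together cover every host (A ∪ B ∪ C ∪ E = {X1, X2, X3, X4, X5, X6, X7, X8, X9}); total cost 12 + 2 + 8 + 12 = 34.
No covering selection has total cost below 34.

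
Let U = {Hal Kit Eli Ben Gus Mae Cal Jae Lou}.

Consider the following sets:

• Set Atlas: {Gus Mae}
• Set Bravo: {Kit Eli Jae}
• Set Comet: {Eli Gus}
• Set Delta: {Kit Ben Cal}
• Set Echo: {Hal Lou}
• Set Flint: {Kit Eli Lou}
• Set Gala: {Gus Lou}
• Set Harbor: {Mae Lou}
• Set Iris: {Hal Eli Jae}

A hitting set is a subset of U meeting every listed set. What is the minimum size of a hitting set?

Take H = {Eli, Ben, Mae, Lou}. Each listed set contains at least one of these, so H is a hitting set of size 4.
No choice of 3 points meets every set, so 4 is the minimum.

4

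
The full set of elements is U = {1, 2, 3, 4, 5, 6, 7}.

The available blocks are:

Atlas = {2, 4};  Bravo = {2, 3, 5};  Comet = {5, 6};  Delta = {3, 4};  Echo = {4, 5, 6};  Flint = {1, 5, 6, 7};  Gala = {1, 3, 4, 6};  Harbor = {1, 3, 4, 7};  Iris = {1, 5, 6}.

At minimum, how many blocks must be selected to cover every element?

Bravo, Comet, and Harbor cover everything between them: the union {1, 2, 3, 4, 5, 6, 7} is all of U.
No 2 of the 9 blocks cover everything (all 36 combinations miss at least one element), so 3 is optimal.

3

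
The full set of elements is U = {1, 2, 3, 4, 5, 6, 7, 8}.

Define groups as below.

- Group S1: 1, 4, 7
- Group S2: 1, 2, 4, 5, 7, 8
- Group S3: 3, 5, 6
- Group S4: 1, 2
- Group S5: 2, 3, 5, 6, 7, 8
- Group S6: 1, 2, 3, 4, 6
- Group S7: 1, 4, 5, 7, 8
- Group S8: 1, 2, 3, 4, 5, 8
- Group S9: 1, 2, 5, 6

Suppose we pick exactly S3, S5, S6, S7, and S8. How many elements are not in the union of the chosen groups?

Union of S3, S5, S6, S7, S8 = {1, 2, 3, 4, 5, 6, 7, 8} — that's every element, so 0 are uncovered.

0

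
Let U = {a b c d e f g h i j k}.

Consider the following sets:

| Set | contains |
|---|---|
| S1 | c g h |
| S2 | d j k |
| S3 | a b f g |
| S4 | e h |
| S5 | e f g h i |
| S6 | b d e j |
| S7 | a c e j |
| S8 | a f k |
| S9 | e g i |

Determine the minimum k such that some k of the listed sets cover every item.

S1, S6, S8, and S9 cover everything between them: the union {a, b, c, d, e, f, g, h, i, j, k} is all of U.
No 3 of the 9 sets cover everything (all 84 combinations miss at least one item), so 4 is optimal.

4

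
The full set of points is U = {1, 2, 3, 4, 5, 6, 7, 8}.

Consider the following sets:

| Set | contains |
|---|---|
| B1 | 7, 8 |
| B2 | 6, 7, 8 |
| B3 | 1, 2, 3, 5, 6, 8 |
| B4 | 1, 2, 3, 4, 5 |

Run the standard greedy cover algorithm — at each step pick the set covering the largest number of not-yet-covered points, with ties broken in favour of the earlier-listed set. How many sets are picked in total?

3

Greedy: pick B3 (covers 6 new) → pick B1 (covers 1 new) → pick B4 (covers 1 new). Total picks: 3.
(The true minimum cover uses only 2 sets, so greedy is not optimal here.)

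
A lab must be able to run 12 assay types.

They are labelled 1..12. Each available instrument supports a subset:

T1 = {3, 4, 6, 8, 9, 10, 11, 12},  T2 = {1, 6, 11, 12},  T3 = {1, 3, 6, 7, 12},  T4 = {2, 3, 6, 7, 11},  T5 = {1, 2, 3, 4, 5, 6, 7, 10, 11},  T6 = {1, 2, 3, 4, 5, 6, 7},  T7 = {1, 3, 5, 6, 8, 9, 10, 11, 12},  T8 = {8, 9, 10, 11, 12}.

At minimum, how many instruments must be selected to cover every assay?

T6 and T7 together: T6 ∪ T7 = {1, 2, 3, 4, 5, 6, 7, 8, 9, 10, 11, 12} — every assay is covered.
No single instrument has all 12 assays (the largest, T5, has 9), so 2 is optimal.

2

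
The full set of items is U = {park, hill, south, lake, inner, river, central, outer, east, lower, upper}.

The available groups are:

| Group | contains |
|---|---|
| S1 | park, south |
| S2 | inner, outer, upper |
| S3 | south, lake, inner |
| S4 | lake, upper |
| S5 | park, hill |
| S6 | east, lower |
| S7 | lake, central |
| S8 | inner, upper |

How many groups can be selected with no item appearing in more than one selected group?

4

S5, S6, S7, S8 are pairwise disjoint (S5={park,hill}; S6={east,lower}; S7={lake,central}; S8={inner,upper}).
Every remaining group overlaps one of these, and no 5 of the listed groups are pairwise disjoint, so 4 is the maximum.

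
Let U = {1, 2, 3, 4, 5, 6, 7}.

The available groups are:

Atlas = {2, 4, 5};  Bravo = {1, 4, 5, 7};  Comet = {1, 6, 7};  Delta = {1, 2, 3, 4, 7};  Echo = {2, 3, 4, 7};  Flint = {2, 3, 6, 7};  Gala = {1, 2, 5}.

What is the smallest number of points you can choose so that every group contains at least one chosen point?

2

H = {1, 2} meets every group (each contains at least one member of H), and |H| = 2.
The groups Atlas, Comet are pairwise disjoint, so any hitting set needs a separate point for each — at least 2. Hence 2 is optimal.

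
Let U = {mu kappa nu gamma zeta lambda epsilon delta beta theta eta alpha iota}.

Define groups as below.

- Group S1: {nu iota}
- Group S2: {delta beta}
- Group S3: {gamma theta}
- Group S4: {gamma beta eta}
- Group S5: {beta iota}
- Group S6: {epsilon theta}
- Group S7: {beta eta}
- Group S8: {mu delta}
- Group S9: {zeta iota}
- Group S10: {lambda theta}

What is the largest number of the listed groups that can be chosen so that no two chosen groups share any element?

4

S4, S8, S9, S10 are pairwise disjoint (S4={gamma,beta,eta}; S8={mu,delta}; S9={zeta,iota}; S10={lambda,theta}).
Every remaining group overlaps one of these, and no 5 of the listed groups are pairwise disjoint, so 4 is the maximum.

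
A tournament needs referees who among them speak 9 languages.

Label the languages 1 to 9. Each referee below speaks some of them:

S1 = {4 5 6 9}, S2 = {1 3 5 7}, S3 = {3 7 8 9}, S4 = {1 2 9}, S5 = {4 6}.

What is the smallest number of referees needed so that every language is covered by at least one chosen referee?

3

S1 and S3 and S4 together: S1 ∪ S3 ∪ S4 = {1, 2, 3, 4, 5, 6, 7, 8, 9} — every language is covered.
Each referee has at most 4 languages, and 2·4 = 8 < 9 — so at least 3 referees are needed, and 3 is optimal.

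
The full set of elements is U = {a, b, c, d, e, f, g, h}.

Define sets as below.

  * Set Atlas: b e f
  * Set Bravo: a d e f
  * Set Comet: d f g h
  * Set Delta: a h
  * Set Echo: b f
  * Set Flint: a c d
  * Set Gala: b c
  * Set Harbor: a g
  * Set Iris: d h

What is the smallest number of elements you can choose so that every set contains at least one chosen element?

Take T = {a, b, h}. Each listed set contains at least one of these, so T is a hitting set of size 3.
The sets Gala, Harbor, Iris are pairwise disjoint, so any hitting set needs a separate element for each — at least 3. Hence 3 is optimal.

3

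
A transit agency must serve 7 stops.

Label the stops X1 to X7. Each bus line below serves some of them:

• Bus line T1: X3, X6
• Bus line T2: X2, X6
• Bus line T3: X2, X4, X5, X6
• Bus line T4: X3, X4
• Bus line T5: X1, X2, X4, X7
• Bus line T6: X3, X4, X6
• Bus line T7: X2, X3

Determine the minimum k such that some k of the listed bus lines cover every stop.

T1 and T3 and T5 together: T1 ∪ T3 ∪ T5 = {X1, X2, X3, X4, X5, X6, X7} — every stop is covered.
Only T5 contains X1, so T5 is forced; the remaining 3 stops need at least 2 more bus lines (each remaining bus line adds at most 2) — so at least 3 bus lines are needed, and 3 is optimal.

3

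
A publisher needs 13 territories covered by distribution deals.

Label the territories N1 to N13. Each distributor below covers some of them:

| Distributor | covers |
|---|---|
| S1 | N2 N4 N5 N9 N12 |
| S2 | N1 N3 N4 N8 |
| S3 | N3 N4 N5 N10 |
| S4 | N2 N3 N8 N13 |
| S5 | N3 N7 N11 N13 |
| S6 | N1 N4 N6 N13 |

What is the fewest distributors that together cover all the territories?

Take {S1, S3, S4, S5, S6}. Their union is {N1, N2, N3, N4, N5, N6, N7, N8, N9, N10, N11, N12, N13}, which is all 13 territories.
No 4 of the 6 distributors cover everything (all 15 combinations miss at least one territory), so 5 is optimal.

5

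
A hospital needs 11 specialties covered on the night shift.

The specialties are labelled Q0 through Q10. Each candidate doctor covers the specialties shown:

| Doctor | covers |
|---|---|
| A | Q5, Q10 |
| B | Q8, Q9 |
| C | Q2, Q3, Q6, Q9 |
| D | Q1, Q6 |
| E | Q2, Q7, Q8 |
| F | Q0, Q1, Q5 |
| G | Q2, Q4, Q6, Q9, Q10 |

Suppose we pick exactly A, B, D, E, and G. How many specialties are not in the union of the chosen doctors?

Union of A, B, D, E, G = {Q1, Q2, Q4, Q5, Q6, Q7, Q8, Q9, Q10}.
Not covered: Q0, Q3 — 2 specialties.

2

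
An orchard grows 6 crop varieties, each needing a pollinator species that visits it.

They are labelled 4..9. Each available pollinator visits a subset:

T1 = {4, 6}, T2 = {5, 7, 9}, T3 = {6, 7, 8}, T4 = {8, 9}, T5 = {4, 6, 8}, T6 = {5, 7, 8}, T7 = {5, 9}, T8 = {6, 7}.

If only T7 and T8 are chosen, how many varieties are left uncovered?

2

Union of T7, T8 = {5, 6, 7, 9}.
Not covered: 4, 8 — 2 varieties.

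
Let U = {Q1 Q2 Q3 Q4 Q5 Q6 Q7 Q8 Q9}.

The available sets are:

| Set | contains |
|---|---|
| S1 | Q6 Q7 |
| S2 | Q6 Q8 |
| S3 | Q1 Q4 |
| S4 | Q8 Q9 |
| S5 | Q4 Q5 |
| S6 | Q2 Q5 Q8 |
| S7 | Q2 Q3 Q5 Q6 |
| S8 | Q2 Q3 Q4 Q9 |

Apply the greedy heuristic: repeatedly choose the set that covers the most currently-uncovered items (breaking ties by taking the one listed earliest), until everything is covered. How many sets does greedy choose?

4

Greedy: pick S7 (covers 4 new) → pick S3 (covers 2 new) → pick S4 (covers 2 new) → pick S1 (covers 1 new). Total picks: 4.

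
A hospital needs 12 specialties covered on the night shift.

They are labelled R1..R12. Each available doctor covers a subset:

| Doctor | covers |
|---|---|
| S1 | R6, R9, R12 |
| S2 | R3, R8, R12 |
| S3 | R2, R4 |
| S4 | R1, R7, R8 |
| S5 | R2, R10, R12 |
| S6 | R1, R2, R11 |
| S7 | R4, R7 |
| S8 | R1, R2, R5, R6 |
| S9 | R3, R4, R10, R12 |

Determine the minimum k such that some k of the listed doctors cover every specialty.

S1 and S4 and S6 and S8 and S9 together: S1 ∪ S4 ∪ S6 ∪ S8 ∪ S9 = {R1, R2, R3, R4, R5, R6, R7, R8, R9, R10, R11, R12} — every specialty is covered.
No 4 of the 9 doctors cover everything (all 126 combinations miss at least one specialty), so 5 is optimal.

5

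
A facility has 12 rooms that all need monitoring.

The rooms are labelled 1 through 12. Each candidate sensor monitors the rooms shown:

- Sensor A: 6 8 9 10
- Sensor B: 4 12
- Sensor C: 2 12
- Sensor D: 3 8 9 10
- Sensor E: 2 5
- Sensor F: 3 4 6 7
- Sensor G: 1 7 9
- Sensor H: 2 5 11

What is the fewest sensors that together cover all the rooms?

5

C and D and F and G and H together: C ∪ D ∪ F ∪ G ∪ H = {1, 2, 3, 4, 5, 6, 7, 8, 9, 10, 11, 12} — every room is covered.
No 4 of the 8 sensors cover everything (all 70 combinations miss at least one room), so 5 is optimal.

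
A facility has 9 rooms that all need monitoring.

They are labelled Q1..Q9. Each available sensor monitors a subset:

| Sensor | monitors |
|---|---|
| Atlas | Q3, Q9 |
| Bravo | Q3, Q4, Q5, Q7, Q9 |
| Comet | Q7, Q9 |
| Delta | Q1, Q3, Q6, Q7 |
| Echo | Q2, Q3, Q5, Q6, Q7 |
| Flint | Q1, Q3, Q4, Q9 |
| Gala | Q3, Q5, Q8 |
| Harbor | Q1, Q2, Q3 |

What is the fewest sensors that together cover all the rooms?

3

Echo and Flint and Gala together: Echo ∪ Flint ∪ Gala = {Q1, Q2, Q3, Q4, Q5, Q6, Q7, Q8, Q9} — every room is covered.
Only Gala contains Q8, so Gala is forced; the remaining 6 rooms need at least 2 more sensors (each remaining sensor adds at most 3) — so at least 3 sensors are needed, and 3 is optimal.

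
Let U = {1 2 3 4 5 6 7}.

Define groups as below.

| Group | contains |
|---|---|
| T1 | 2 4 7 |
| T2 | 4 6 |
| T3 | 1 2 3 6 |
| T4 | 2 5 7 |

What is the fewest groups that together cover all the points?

T1, T3, and T4 cover everything between them: the union {1, 2, 3, 4, 5, 6, 7} is all of U.
Only T3 contains 1, so T3 is forced; the remaining 3 points need at least 2 more groups (each remaining group adds at most 2) — so at least 3 groups are needed, and 3 is optimal.

3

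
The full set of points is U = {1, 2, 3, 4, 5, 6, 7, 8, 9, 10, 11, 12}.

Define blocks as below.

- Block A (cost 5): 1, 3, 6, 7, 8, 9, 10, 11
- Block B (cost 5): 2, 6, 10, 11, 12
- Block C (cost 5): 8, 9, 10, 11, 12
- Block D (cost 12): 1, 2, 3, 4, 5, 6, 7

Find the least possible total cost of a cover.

C, D together cover every point (C ∪ D = {1, 2, 3, 4, 5, 6, 7, 8, 9, 10, 11, 12}); total cost 5 + 12 = 17.
The greedy pick A, B, D costs 22; no covering selection beats 17.

17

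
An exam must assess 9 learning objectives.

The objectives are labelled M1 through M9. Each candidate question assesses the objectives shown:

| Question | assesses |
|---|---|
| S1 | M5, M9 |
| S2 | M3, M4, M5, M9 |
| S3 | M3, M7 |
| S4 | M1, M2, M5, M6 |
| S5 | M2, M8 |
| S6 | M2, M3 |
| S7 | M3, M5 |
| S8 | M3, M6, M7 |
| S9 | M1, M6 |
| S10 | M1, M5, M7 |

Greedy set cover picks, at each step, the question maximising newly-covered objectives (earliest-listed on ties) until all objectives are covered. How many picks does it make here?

Greedy: pick S2 (covers 4 new) → pick S4 (covers 3 new) → pick S3 (covers 1 new) → pick S5 (covers 1 new). Total picks: 4.

4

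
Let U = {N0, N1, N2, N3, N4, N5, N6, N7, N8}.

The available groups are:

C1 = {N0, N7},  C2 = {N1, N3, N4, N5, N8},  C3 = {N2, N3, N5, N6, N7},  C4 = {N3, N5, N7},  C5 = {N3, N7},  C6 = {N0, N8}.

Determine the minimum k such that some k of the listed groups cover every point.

Take {C1, C2, C3}. Their union is {N0, N1, N2, N3, N4, N5, N6, N7, N8}, which is all 9 points.
Only C2 contains N1, so C2 is forced; the remaining 4 points need at least 2 more groups (each remaining group adds at most 3) — so at least 3 groups are needed, and 3 is optimal.

3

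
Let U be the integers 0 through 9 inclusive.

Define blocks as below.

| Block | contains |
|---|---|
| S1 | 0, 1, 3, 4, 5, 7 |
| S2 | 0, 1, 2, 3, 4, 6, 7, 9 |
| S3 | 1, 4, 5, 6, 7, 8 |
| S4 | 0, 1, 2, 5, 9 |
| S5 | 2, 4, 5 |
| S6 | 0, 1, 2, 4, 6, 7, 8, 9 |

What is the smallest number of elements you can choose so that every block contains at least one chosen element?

2

H = {1, 2} meets every block (each contains at least one member of H), and |H| = 2.
No single element lies in every block, so at least 2 are needed and 2 is optimal.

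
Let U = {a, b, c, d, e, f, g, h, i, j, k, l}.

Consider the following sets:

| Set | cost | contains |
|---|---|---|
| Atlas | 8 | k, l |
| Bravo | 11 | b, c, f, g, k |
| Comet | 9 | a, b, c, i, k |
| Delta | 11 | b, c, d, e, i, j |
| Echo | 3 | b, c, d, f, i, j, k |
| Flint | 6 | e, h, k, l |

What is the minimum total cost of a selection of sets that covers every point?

Bravo, Comet, Echo, Flint together cover every point (Bravo ∪ Comet ∪ Echo ∪ Flint = {a, b, c, d, e, f, g, h, i, j, k, l}); total cost 11 + 9 + 3 + 6 = 29.
No covering selection has total cost below 29.

29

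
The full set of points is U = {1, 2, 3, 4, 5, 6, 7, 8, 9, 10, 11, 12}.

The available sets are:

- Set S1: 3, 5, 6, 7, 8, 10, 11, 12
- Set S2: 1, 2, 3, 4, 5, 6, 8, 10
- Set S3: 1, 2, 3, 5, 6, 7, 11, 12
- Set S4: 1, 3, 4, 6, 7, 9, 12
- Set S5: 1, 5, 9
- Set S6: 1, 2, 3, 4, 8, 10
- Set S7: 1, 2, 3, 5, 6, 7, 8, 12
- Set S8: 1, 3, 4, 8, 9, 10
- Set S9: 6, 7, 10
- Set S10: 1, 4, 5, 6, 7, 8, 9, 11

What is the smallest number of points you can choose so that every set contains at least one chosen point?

2

Take H = {1, 7}. Each listed set contains at least one of these, so H is a hitting set of size 2.
The sets S5, S9 are pairwise disjoint, so any hitting set needs a separate point for each — at least 2. Hence 2 is optimal.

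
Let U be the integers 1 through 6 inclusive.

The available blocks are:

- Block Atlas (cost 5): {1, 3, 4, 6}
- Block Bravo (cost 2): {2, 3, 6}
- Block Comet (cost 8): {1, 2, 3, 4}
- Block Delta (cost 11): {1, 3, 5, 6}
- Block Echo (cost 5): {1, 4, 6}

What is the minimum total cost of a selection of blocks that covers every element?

Atlas, Bravo, Delta together cover every element (Atlas ∪ Bravo ∪ Delta = {1, 2, 3, 4, 5, 6}); total cost 5 + 2 + 11 = 18.
No covering selection has total cost below 18.

18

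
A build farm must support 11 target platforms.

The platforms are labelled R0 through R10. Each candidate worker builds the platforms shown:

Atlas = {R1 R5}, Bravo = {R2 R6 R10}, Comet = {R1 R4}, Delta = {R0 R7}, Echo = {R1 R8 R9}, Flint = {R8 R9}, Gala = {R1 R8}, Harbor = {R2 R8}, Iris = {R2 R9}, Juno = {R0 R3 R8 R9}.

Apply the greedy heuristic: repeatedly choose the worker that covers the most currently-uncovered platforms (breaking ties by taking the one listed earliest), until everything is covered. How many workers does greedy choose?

5

Greedy: pick Juno (covers 4 new) → pick Bravo (covers 3 new) → pick Atlas (covers 2 new) → pick Comet (covers 1 new) → pick Delta (covers 1 new). Total picks: 5.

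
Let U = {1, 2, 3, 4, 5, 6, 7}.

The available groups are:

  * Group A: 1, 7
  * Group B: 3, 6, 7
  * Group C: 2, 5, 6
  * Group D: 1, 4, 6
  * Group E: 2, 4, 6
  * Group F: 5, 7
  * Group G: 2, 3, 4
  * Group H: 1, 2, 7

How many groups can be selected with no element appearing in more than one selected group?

A, C are pairwise disjoint (A={1,7}; C={2,5,6}).
Every remaining group overlaps one of these, and no 3 of the listed groups are pairwise disjoint, so 2 is the maximum.

2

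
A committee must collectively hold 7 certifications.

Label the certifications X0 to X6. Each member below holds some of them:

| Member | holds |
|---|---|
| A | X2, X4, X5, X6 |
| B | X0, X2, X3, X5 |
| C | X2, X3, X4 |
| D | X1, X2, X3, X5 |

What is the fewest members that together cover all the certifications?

A and B and D together: A ∪ B ∪ D = {X0, X1, X2, X3, X4, X5, X6} — every certification is covered.
Only B contains X0, so B is forced; the remaining 3 certifications need at least 2 more members (each remaining member adds at most 2) — so at least 3 members are needed, and 3 is optimal.

3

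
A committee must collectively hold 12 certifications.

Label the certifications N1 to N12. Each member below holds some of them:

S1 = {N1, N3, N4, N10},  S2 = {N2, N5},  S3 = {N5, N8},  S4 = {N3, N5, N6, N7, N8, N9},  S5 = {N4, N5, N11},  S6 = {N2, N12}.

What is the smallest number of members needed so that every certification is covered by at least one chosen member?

4

Take {S1, S4, S5, S6}. Their union is {N1, N2, N3, N4, N5, N6, N7, N8, N9, N10, N11, N12}, which is all 12 certifications.
No 3 of the 6 members cover everything (all 20 combinations miss at least one certification), so 4 is optimal.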